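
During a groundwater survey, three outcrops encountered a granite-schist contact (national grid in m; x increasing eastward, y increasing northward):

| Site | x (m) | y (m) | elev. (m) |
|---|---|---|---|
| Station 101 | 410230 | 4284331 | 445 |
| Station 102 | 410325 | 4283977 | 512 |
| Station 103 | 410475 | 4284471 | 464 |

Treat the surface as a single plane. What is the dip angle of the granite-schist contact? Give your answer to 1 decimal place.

12.3°

Two edge vectors: Station 101→Station 102 = (95, -354, 67), Station 101→Station 103 = (245, 140, 19).
Normal n = (Station 101→Station 102) × (Station 101→Station 103) = (-16106, 14610, 100030).
So ∂z/∂x = −n_x/n_z = 0.16101 and ∂z/∂y = −n_y/n_z = −0.14606.
Gradient magnitude |∇z| = √(a² + b²) = √(0.02592 + 0.02133) = 0.21739.
True dip = arctan(0.21739) = 12.3°, dipping toward NW (azimuth ≈ 312°).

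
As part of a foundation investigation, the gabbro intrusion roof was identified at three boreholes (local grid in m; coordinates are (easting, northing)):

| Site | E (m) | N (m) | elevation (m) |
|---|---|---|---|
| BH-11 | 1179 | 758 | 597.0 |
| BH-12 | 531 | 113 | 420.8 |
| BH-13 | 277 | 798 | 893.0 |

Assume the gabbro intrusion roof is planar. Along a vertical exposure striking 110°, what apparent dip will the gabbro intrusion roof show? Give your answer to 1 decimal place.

25.7°

Two edge vectors: BH-11→BH-12 = (-648, -645, -176.2), BH-11→BH-13 = (-902, 40, 296).
Normal n = (BH-11→BH-12) × (BH-11→BH-13) = (-183872, 350740.4, -607710).
So ∂z/∂E = −n_x/n_z = −0.30257 and ∂z/∂N = −n_y/n_z = 0.57715.
Unit vector along 110° is (sin 110°, cos 110°) = (0.9397, -0.3420).
Slope in that direction = a·(0.9397) + b·(-0.3420) = −0.48172.
Apparent dip = arctan|0.48172| = 25.7° (true dip is 33.1°, so apparent ≤ true as expected).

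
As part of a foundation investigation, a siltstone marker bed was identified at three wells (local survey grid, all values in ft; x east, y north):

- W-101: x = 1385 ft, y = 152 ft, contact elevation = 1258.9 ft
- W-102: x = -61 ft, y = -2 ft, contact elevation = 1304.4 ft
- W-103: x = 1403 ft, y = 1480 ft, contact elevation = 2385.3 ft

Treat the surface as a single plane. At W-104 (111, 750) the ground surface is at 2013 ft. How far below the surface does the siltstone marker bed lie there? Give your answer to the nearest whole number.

90 ft

Let the plane be z = a·x + b·y + c.
W-102−W-101: −1446a − 154b = 45.5;  W-103−W-101: 18a + 1328b = 1126.4.
Solving gives a = −0.12198, b = 0.84985.
Then c = 1258.9 − a·1385 − b·152 = 1298.66.
At (111, 750): z_contact = −13.5 + 637.4 + 1298.66 = 1922.5 ft.
Depth below ground = 2013 − 1922.5 = 90 ft.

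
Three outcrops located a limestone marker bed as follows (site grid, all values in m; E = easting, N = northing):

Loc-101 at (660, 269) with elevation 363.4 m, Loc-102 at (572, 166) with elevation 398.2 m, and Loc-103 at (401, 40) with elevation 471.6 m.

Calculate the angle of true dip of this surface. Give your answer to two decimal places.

Let the plane be z = a·E + b·N + c.
Loc-102−Loc-101: −88a − 103b = 34.8;  Loc-103−Loc-101: −259a − 229b = 108.2.
Solving gives a = −0.48665, b = 0.07792.
Gradient magnitude |∇z| = √(a² + b²) = √(0.23683 + 0.00607) = 0.49285.
True dip = arctan(0.49285) = 26.24°, dipping toward E (azimuth ≈ 099°).

26.24°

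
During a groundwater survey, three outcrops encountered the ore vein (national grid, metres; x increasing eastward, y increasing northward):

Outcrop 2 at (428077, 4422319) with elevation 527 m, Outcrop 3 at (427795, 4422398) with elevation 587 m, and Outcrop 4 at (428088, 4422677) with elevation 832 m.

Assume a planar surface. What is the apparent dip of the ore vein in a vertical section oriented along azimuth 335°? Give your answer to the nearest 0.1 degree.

37.3°

Two edge vectors: Outcrop 2→Outcrop 3 = (-282, 79, 60), Outcrop 2→Outcrop 4 = (11, 358, 305).
Normal n = (Outcrop 2→Outcrop 3) × (Outcrop 2→Outcrop 4) = (2615, 86670, -101825).
So ∂z/∂x = −n_x/n_z = 0.02568 and ∂z/∂y = −n_y/n_z = 0.85117.
Unit vector along 335° is (sin 335°, cos 335°) = (-0.4226, 0.9063).
Slope in that direction = a·(-0.4226) + b·(0.9063) = 0.76057.
Apparent dip = arctan|0.76057| = 37.3° (true dip is 40.4°, so apparent ≤ true as expected).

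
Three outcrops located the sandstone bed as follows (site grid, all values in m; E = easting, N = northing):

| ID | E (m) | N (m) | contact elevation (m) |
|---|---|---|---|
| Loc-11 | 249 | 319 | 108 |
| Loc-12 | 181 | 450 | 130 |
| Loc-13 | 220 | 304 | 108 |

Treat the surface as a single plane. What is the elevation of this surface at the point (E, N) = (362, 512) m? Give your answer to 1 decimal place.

125.8 m

Let the plane be z = a·E + b·N + c.
Loc-12−Loc-11: −68a + 131b = 22;  Loc-13−Loc-11: −29a − 15b = 0.
Solving gives a = −0.06848, b = 0.13239.
Then c = 108 − a·249 − b·319 = 82.82.
At (362, 512): z = −24.8 + 67.8 + 82.82 = 125.8 m.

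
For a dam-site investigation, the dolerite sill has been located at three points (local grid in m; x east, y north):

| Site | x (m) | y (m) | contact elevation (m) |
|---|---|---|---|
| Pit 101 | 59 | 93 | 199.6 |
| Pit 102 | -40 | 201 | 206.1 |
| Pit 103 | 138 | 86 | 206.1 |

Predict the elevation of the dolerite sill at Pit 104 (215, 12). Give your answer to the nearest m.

Let the plane be z = a·x + b·y + c.
Pit 102−Pit 101: −99a + 108b = 6.5;  Pit 103−Pit 101: 79a − 7b = 6.5.
Solving gives a = 0.09536, b = 0.14760.
Then c = 199.6 − a·59 − b·93 = 180.25.
At (215, 12): z = 20.5 + 1.8 + 180.25 = 202.5 m.

203 m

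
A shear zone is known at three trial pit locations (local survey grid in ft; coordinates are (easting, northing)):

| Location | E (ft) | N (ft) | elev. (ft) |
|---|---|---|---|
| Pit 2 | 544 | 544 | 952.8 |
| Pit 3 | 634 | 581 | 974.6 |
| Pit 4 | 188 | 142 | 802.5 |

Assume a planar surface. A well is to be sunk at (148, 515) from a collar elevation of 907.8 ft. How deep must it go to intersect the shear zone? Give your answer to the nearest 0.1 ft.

17.4 ft

Two edge vectors: Pit 2→Pit 3 = (90, 37, 21.8), Pit 2→Pit 4 = (-356, -402, -150.3).
Normal n = (Pit 2→Pit 3) × (Pit 2→Pit 4) = (3202.5, 5766.2, -23008).
So ∂z/∂E = −n_x/n_z = 0.13919 and ∂z/∂N = −n_y/n_z = 0.25062.
Intercept c from Pit 2: 952.8 − 75.72 − 136.34 = 740.74.
At (148, 515): z_contact = 20.60 + 129.07 + 740.74 = 890.41 ft.
Depth below ground = 907.8 − 890.41 = 17.4 ft.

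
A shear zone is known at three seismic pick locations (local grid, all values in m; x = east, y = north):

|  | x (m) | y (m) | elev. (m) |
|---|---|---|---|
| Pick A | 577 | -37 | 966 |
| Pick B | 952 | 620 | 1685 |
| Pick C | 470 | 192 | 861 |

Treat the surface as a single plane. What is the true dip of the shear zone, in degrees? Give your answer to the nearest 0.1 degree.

Two edge vectors: Pick A→Pick B = (375, 657, 719), Pick A→Pick C = (-107, 229, -105).
Normal n = (Pick A→Pick B) × (Pick A→Pick C) = (-233636, -37558, 156174).
So ∂z/∂x = −n_x/n_z = 1.49600 and ∂z/∂y = −n_y/n_z = 0.24049.
Gradient magnitude |∇z| = √(a² + b²) = √(2.23801 + 0.05783) = 1.51520.
True dip = arctan(1.51520) = 56.6°, dipping toward W (azimuth ≈ 261°).

56.6°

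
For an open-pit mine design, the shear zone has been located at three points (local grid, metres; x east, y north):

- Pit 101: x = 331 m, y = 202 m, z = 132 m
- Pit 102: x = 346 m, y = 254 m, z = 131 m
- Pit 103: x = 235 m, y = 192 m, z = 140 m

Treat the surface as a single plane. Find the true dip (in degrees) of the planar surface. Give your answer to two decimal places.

Let the plane be z = a·x + b·y + c.
Pit 102−Pit 101: 15a + 52b = −1;  Pit 103−Pit 101: −96a − 10b = 8.
Solving gives a = −0.08385, b = 0.00496.
Gradient magnitude |∇z| = √(a² + b²) = √(0.00703 + 0.00002) = 0.08400.
True dip = arctan(0.08400) = 4.80°, dipping toward E (azimuth ≈ 093°).

4.80°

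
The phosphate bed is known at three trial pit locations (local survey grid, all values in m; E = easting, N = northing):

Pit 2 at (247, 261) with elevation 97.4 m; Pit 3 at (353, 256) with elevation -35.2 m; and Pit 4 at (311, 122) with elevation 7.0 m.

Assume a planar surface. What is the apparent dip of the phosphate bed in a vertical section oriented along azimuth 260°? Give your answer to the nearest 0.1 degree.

Let the plane be z = a·E + b·N + c.
Pit 3−Pit 2: 106a − 5b = −132.6;  Pit 4−Pit 2: 64a − 139b = −90.4.
Solving gives a = −1.24736, b = 0.07604.
Unit vector along 260° is (sin 260°, cos 260°) = (-0.9848, -0.1736).
Slope in that direction = a·(-0.9848) + b·(-0.1736) = 1.21520.
Apparent dip = arctan|1.21520| = 50.5° (true dip is 51.3°, so apparent ≤ true as expected).

50.5°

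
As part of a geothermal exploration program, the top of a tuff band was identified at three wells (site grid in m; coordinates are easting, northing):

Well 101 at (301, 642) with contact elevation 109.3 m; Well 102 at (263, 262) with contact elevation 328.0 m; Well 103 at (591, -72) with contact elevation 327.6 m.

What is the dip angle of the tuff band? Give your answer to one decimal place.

36.7°

Let the plane be z = a·easting + b·northing + c.
Well 102−Well 101: −38a − 380b = 218.7;  Well 103−Well 101: 290a − 714b = 218.3.
Solving gives a = −0.53300, b = −0.52223.
Gradient magnitude |∇z| = √(a² + b²) = √(0.28409 + 0.27272) = 0.74620.
True dip = arctan(0.74620) = 36.7°, dipping toward NE (azimuth ≈ 046°).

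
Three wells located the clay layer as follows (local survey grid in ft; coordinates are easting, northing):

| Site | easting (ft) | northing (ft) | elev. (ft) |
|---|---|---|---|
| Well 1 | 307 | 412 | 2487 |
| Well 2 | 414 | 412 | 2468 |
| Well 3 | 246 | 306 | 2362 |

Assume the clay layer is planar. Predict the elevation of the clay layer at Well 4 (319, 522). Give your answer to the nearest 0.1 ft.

2625.8 ft

Let the plane be z = a·easting + b·northing + c.
Well 2−Well 1: 107a + 0b = −19;  Well 3−Well 1: −61a − 106b = −125.
Solving gives a = −0.17757, b = 1.28143.
Then c = 2487 − a·307 − b·412 = 2013.56.
At (319, 522): z = −56.6 + 668.9 + 2013.56 = 2625.8 ft.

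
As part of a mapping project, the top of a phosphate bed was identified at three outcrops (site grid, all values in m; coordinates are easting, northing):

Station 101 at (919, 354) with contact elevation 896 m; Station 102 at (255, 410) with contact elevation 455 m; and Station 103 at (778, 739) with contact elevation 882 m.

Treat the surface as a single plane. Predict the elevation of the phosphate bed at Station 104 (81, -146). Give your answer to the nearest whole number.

Let the plane be z = a·easting + b·northing + c.
Station 102−Station 101: −664a + 56b = −441;  Station 103−Station 101: −141a + 385b = −14.
Solving gives a = 0.68216, b = 0.21347.
Then c = 896 − a·919 − b·354 = 193.53.
At (81, -146): z = 55.3 − 31.2 + 193.53 = 217.6 m.

218 m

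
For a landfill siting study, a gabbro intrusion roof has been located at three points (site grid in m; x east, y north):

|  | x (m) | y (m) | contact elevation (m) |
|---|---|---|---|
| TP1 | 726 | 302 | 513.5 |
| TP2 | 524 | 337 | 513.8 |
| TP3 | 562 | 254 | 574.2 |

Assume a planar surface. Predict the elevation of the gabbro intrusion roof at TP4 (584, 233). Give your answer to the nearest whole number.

Two edge vectors: TP1→TP2 = (-202, 35, 0.3), TP1→TP3 = (-164, -48, 60.7).
Normal n = (TP1→TP2) × (TP1→TP3) = (2138.9, 12212.2, 15436).
So ∂z/∂x = −n_x/n_z = −0.13857 and ∂z/∂y = −n_y/n_z = −0.79115.
Intercept c from TP1: 513.5 + 100.60 + 238.93 = 853.03.
At (584, 233): z = −80.9 − 184.3 + 853.03 = 587.8 m.

588 m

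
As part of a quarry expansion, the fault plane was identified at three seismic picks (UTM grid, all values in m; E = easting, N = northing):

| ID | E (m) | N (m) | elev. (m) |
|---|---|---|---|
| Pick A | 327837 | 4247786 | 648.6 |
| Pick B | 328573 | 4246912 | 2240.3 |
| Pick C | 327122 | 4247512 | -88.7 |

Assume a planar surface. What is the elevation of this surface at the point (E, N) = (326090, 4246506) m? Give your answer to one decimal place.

-713.1 m

Two edge vectors: Pick A→Pick B = (736, -874, 1591.7), Pick A→Pick C = (-715, -274, -737.3).
Normal n = (Pick A→Pick B) × (Pick A→Pick C) = (1080526, -595412.7, -826574).
So ∂z/∂E = −n_x/n_z = 1.307234440 and ∂z/∂N = −n_y/n_z = −0.720338046.
Intercept c from Pick A: 648.6 − 428559.82 + 3059841.87 = 2631930.65.
At (326090, 4246506): z = 426276.1 − 3058919.8 + 2631930.65 = -713.1 m.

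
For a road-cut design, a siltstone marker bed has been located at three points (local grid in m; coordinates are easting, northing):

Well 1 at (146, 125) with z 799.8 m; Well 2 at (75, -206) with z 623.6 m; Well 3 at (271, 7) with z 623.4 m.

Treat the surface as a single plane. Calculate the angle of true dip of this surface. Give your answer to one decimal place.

Two edge vectors: Well 1→Well 2 = (-71, -331, -176.2), Well 1→Well 3 = (125, -118, -176.4).
Normal n = (Well 1→Well 2) × (Well 1→Well 3) = (37596.8, -34549.4, 49753).
So ∂z/∂easting = −n_x/n_z = −0.75567 and ∂z/∂northing = −n_y/n_z = 0.69442.
Gradient magnitude |∇z| = √(a² + b²) = √(0.57104 + 0.48222) = 1.02628.
True dip = arctan(1.02628) = 45.7°, dipping toward SE (azimuth ≈ 133°).

45.7°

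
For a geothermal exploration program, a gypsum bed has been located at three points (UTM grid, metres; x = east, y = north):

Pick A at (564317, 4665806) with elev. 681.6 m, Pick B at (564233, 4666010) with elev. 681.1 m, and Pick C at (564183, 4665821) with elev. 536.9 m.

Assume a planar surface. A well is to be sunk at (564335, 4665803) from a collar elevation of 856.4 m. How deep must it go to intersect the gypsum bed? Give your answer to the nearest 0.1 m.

Let the plane be z = a·x + b·y + c.
Pick B−Pick A: −84a + 204b = −0.5;  Pick C−Pick A: −134a + 15b = −144.7.
Solving gives a = 1.131741832, b = 0.463560362.
Then c = 681.6 − a·564317 − b·4665806 = −2800862.27.
At (564335, 4665803): z_contact = 638681.53 + 2162881.33 − 2800862.27 = 700.58 m.
Depth below ground = 856.4 − 700.58 = 155.8 m.

155.8 m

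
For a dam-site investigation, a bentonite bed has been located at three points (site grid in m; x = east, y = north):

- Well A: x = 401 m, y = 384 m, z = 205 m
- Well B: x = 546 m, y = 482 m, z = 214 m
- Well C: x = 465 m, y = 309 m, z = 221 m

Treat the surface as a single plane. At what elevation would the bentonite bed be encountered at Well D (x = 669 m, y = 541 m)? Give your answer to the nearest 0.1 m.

Two edge vectors: Well A→Well B = (145, 98, 9), Well A→Well C = (64, -75, 16).
Normal n = (Well A→Well B) × (Well A→Well C) = (2243, -1744, -17147).
So ∂z/∂x = −n_x/n_z = 0.13081 and ∂z/∂y = −n_y/n_z = −0.10171.
Intercept c from Well A: 205 − 52.45 + 39.06 = 191.60.
At (669, 541): z = 87.5 − 55.0 + 191.60 = 224.1 m.

224.1 m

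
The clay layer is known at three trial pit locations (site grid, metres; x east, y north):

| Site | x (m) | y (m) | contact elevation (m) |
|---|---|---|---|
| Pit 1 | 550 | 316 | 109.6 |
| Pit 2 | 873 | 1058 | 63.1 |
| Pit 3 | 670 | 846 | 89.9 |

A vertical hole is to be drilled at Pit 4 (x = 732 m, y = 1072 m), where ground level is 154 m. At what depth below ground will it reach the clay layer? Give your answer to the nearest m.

Two edge vectors: Pit 1→Pit 2 = (323, 742, -46.5), Pit 1→Pit 3 = (120, 530, -19.7).
Normal n = (Pit 1→Pit 2) × (Pit 1→Pit 3) = (10027.6, 783.1, 82150).
So ∂z/∂x = −n_x/n_z = −0.12206 and ∂z/∂y = −n_y/n_z = −0.00953.
Intercept c from Pit 1: 109.6 + 67.14 + 3.01 = 179.75.
At (732, 1072): z_contact = −89.4 − 10.2 + 179.75 = 80.2 m.
Depth below ground = 154 − 80.2 = 74 m.

74 m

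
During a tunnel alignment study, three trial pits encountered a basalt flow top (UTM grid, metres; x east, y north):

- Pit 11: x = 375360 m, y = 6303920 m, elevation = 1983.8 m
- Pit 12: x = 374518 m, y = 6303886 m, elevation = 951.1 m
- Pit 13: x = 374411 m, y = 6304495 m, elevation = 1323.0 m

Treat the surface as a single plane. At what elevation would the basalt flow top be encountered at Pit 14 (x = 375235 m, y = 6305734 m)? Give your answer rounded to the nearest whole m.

Let the plane be z = a·x + b·y + c.
Pit 12−Pit 11: −842a − 34b = −1032.7;  Pit 13−Pit 11: −949a + 575b = −660.8.
Solving gives a = 1.19335904, b = 0.82034387.
Then c = 1983.8 − a·375360 − b·6303920 = −5617337.58.
At (375235, 6305734): z = 447790.1 + 5172870.2 − 5617337.58 = 3322.7 m.

3323 m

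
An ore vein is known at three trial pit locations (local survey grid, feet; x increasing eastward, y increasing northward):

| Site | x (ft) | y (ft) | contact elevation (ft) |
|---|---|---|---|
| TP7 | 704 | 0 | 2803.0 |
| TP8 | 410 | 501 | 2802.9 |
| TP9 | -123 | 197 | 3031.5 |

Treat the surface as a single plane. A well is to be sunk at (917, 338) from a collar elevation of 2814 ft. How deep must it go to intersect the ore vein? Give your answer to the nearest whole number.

143 ft

Let the plane be z = a·x + b·y + c.
TP8−TP7: −294a + 501b = −0.1;  TP9−TP7: −827a + 197b = 228.5.
Solving gives a = −0.32126, b = −0.18872.
Then c = 2803 − a·704 − b·0 = 3029.16.
At (917, 338): z_contact = −294.6 − 63.8 + 3029.16 = 2670.8 ft.
Depth below ground = 2814 − 2670.8 = 143 ft.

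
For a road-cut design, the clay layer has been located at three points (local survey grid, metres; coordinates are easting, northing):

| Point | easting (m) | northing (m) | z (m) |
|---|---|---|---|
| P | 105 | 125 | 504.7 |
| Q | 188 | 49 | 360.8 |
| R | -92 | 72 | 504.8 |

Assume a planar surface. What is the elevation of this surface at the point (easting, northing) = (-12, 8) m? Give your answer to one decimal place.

379.6 m

Let the plane be z = a·easting + b·northing + c.
Q−P: 83a − 76b = −143.9;  R−P: −197a − 53b = 0.1.
Solving gives a = −0.39411, b = 1.46301.
Then c = 504.7 − a·105 − b·125 = 363.21.
At (-12, 8): z = 4.7 + 11.7 + 363.21 = 379.6 m.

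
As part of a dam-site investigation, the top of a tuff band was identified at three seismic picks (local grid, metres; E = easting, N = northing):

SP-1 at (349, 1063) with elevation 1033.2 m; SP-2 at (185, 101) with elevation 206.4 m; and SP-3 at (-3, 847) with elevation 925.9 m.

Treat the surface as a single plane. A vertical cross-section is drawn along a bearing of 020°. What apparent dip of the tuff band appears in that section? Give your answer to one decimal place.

37.3°

Let the plane be z = a·E + b·N + c.
SP-2−SP-1: −164a − 962b = −826.8;  SP-3−SP-1: −352a − 216b = −107.3.
Solving gives a = −0.24857, b = 0.90184.
Unit vector along 020° is (sin 20°, cos 20°) = (0.3420, 0.9397).
Slope in that direction = a·(0.3420) + b·(0.9397) = 0.76243.
Apparent dip = arctan|0.76243| = 37.3° (true dip is 43.1°, so apparent ≤ true as expected).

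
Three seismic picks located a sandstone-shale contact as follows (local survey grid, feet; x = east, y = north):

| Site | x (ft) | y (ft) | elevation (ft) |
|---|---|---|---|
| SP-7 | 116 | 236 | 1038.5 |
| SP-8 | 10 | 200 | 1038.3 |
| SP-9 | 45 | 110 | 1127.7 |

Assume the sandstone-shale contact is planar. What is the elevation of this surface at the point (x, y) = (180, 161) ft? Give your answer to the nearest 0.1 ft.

Two edge vectors: SP-7→SP-8 = (-106, -36, -0.2), SP-7→SP-9 = (-71, -126, 89.2).
Normal n = (SP-7→SP-8) × (SP-7→SP-9) = (-3236.4, 9469.4, 10800).
So ∂z/∂x = −n_x/n_z = 0.29967 and ∂z/∂y = −n_y/n_z = −0.87680.
Intercept c from SP-7: 1038.5 − 34.76 + 206.92 = 1210.66.
At (180, 161): z = 53.9 − 141.2 + 1210.66 = 1123.4 ft.

1123.4 ft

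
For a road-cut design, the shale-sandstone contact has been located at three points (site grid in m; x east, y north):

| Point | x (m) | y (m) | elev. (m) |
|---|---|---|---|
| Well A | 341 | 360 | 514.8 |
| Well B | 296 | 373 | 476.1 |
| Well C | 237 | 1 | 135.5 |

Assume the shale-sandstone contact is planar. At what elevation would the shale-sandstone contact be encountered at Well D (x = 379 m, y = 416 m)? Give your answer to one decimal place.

Let the plane be z = a·x + b·y + c.
Well B−Well A: −45a + 13b = −38.7;  Well C−Well A: −104a − 359b = −379.3.
Solving gives a = 1.07524, b = 0.74506.
Then c = 514.8 − a·341 − b·360 = −120.08.
At (379, 416): z = 407.5 + 309.9 − 120.08 = 597.4 m.

597.4 m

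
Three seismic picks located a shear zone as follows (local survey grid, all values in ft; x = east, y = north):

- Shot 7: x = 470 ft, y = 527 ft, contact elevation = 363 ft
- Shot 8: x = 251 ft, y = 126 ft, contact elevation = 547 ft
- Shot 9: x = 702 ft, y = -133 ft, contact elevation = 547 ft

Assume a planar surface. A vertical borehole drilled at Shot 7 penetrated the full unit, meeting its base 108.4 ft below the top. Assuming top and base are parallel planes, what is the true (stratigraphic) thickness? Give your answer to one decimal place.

Two edge vectors: Shot 7→Shot 8 = (-219, -401, 184), Shot 7→Shot 9 = (232, -660, 184).
Normal n = (Shot 7→Shot 8) × (Shot 7→Shot 9) = (47656, 82984, 237572).
So ∂z/∂x = −n_x/n_z = −0.20060 and ∂z/∂y = −n_y/n_z = −0.34930.
|∇z| = √(a²+b²) = 0.40280, so dip δ = arctan(0.40280) = 21.94°.
True thickness = vertical thickness × cos δ = 108.4 × cos 21.94° = 100.5 ft.

100.5 ft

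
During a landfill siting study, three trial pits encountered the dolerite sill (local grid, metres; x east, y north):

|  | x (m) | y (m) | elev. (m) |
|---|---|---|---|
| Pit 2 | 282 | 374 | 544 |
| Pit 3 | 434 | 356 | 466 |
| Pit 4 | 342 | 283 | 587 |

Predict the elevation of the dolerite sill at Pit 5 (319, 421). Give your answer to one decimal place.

479.8 m

Two edge vectors: Pit 2→Pit 3 = (152, -18, -78), Pit 2→Pit 4 = (60, -91, 43).
Normal n = (Pit 2→Pit 3) × (Pit 2→Pit 4) = (-7872, -11216, -12752).
So ∂z/∂x = −n_x/n_z = −0.61731 and ∂z/∂y = −n_y/n_z = −0.87955.
Intercept c from Pit 2: 544 + 174.08 + 328.95 = 1047.03.
At (319, 421): z = −196.9 − 370.3 + 1047.03 = 479.8 m.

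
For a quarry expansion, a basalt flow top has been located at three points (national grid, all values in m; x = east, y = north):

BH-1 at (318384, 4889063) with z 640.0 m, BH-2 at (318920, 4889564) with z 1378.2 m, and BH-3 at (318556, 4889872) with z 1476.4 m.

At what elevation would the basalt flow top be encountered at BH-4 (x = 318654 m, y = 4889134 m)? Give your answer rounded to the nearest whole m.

Let the plane be z = a·x + b·y + c.
BH-2−BH-1: 536a + 501b = 738.2;  BH-3−BH-1: 172a + 809b = 836.4.
Solving gives a = 0.51278277, b = 0.92484717.
Then c = 640 − a·318384 − b·4889063 = −4684257.93.
At (318654, 4889134): z = 163400.3 + 4521701.8 − 4684257.93 = 844.1 m.

844 m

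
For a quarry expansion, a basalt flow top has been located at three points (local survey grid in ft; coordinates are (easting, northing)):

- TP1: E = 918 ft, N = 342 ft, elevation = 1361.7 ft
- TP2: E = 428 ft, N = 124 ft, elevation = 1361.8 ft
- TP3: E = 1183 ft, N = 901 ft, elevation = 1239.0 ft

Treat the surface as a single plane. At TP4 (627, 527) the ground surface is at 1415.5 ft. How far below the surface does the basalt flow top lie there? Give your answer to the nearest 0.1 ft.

Let the plane be z = a·E + b·N + c.
TP2−TP1: −490a − 218b = 0.1;  TP3−TP1: 265a + 559b = −122.7.
Solving gives a = 0.123497, b = −0.278044.
Then c = 1361.7 − a·918 − b·342 = 1343.42.
At (627, 527): z_contact = 77.43 − 146.53 + 1343.42 = 1274.32 ft.
Depth below ground = 1415.5 − 1274.32 = 141.2 ft.

141.2 ft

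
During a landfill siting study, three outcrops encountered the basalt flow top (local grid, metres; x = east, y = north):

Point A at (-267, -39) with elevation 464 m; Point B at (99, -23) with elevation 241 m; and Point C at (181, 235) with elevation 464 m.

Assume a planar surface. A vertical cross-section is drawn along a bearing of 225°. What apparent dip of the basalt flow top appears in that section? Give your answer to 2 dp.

Two edge vectors: Point A→Point B = (366, 16, -223), Point A→Point C = (448, 274, 0).
Normal n = (Point A→Point B) × (Point A→Point C) = (61102, -99904, 93116).
So ∂z/∂x = −n_x/n_z = −0.65619 and ∂z/∂y = −n_y/n_z = 1.07290.
Unit vector along 225° is (sin 225°, cos 225°) = (-0.7071, -0.7071).
Slope in that direction = a·(-0.7071) + b·(-0.7071) = −0.29466.
Apparent dip = arctan|0.29466| = 16.42° (true dip is 51.5°, so apparent ≤ true as expected).

16.42°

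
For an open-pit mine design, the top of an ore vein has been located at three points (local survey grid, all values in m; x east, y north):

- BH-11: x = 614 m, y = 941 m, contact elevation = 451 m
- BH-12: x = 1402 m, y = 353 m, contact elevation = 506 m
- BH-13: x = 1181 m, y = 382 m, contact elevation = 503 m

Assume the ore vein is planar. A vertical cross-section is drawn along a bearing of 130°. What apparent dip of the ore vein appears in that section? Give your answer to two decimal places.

3.43°

Two edge vectors: BH-11→BH-12 = (788, -588, 55), BH-11→BH-13 = (567, -559, 52).
Normal n = (BH-11→BH-12) × (BH-11→BH-13) = (169, -9791, -107096).
So ∂z/∂x = −n_x/n_z = 0.00158 and ∂z/∂y = −n_y/n_z = −0.09142.
Unit vector along 130° is (sin 130°, cos 130°) = (0.7660, -0.6428).
Slope in that direction = a·(0.7660) + b·(-0.6428) = 0.05997.
Apparent dip = arctan|0.05997| = 3.43° (true dip is 5.2°, so apparent ≤ true as expected).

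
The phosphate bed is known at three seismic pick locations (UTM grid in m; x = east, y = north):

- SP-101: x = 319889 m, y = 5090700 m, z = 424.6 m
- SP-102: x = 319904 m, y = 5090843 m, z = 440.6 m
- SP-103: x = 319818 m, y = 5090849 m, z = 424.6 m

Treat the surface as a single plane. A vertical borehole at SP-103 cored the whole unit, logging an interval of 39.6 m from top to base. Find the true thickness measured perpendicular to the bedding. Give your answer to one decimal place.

Let the plane be z = a·x + b·y + c.
SP-102−SP-101: 15a + 143b = 16;  SP-103−SP-101: −71a + 149b = 0.
Solving gives a = 0.19244, b = 0.09170.
|∇z| = √(a²+b²) = 0.21318, so dip δ = arctan(0.21318) = 12.03°.
True thickness = vertical thickness × cos δ = 39.6 × cos 12.03° = 38.7 m.

38.7 m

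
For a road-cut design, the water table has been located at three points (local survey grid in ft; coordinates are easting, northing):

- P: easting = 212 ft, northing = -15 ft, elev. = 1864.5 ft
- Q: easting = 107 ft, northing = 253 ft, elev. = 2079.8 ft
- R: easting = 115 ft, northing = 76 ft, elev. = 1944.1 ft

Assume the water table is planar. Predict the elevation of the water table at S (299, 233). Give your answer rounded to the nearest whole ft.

2044 ft

Two edge vectors: P→Q = (-105, 268, 215.3), P→R = (-97, 91, 79.6).
Normal n = (P→Q) × (P→R) = (1740.5, -12526.1, 16441).
So ∂z/∂easting = −n_x/n_z = −0.10586 and ∂z/∂northing = −n_y/n_z = 0.76188.
Intercept c from P: 1864.5 + 22.44 + 11.43 = 1898.37.
At (299, 233): z = −31.7 + 177.5 + 1898.37 = 2044.2 ft.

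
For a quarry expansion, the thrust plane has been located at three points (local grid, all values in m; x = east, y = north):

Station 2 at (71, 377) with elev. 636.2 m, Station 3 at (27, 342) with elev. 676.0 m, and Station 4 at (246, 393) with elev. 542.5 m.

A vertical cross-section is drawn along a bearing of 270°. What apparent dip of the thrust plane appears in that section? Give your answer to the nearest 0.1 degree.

Two edge vectors: Station 2→Station 3 = (-44, -35, 39.8), Station 2→Station 4 = (175, 16, -93.7).
Normal n = (Station 2→Station 3) × (Station 2→Station 4) = (2642.7, 2842.2, 5421).
So ∂z/∂x = −n_x/n_z = −0.48749 and ∂z/∂y = −n_y/n_z = −0.52429.
Unit vector along 270° is (sin 270°, cos 270°) = (-1.0000, -0.0000).
Slope in that direction = a·(-1.0000) + b·(-0.0000) = 0.48749.
Apparent dip = arctan|0.48749| = 26.0° (true dip is 35.6°, so apparent ≤ true as expected).

26.0°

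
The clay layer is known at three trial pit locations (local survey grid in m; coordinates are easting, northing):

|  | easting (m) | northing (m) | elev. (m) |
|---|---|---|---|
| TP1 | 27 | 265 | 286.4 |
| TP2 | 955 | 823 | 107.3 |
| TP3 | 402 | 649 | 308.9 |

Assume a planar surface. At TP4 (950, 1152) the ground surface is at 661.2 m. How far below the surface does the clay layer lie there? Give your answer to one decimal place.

Two edge vectors: TP1→TP2 = (928, 558, -179.1), TP1→TP3 = (375, 384, 22.5).
Normal n = (TP1→TP2) × (TP1→TP3) = (81329.4, -88042.5, 147102).
So ∂z/∂easting = −n_x/n_z = −0.552878 and ∂z/∂northing = −n_y/n_z = 0.598513.
Intercept c from TP1: 286.4 + 14.93 − 158.61 = 142.72.
At (950, 1152): z_contact = −525.23 + 689.49 + 142.72 = 306.98 m.
Depth below ground = 661.2 − 306.98 = 354.2 m.

354.2 m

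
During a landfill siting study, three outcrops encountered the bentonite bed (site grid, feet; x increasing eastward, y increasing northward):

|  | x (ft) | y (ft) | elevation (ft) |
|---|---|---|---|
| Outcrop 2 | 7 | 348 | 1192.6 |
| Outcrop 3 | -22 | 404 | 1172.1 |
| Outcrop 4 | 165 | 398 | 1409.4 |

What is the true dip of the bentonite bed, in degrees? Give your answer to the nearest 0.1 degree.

Two edge vectors: Outcrop 2→Outcrop 3 = (-29, 56, -20.5), Outcrop 2→Outcrop 4 = (158, 50, 216.8).
Normal n = (Outcrop 2→Outcrop 3) × (Outcrop 2→Outcrop 4) = (13165.8, 3048.2, -10298).
So ∂z/∂x = −n_x/n_z = 1.27848 and ∂z/∂y = −n_y/n_z = 0.29600.
Gradient magnitude |∇z| = √(a² + b²) = √(1.63451 + 0.08762) = 1.31230.
True dip = arctan(1.31230) = 52.7°, dipping toward WSW (azimuth ≈ 257°).

52.7°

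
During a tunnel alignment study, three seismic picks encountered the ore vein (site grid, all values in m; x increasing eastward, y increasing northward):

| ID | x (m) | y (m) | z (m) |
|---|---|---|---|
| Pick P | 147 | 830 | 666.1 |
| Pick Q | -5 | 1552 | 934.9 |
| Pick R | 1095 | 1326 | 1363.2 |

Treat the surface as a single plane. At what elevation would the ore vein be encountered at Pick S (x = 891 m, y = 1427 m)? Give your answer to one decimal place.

Let the plane be z = a·x + b·y + c.
Pick Q−Pick P: −152a + 722b = 268.8;  Pick R−Pick P: 948a + 496b = 697.1.
Solving gives a = 0.486915, b = 0.474808.
Then c = 666.1 − a·147 − b·830 = 200.43.
At (891, 1427): z = 433.8 + 677.6 + 200.43 = 1311.8 m.

1311.8 m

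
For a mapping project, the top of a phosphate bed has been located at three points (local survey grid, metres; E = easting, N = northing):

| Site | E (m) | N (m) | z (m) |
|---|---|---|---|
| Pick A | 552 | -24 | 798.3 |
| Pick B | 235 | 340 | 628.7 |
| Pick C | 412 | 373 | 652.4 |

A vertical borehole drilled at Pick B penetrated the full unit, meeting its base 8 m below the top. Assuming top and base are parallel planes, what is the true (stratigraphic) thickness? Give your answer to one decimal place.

Two edge vectors: Pick A→Pick B = (-317, 364, -169.6), Pick A→Pick C = (-140, 397, -145.9).
Normal n = (Pick A→Pick B) × (Pick A→Pick C) = (14223.6, -22506.3, -74889).
So ∂z/∂E = −n_x/n_z = 0.18993 and ∂z/∂N = −n_y/n_z = −0.30053.
|∇z| = √(a²+b²) = 0.35551, so dip δ = arctan(0.35551) = 19.57°.
True thickness = vertical thickness × cos δ = 8 × cos 19.57° = 7.5 m.

7.5 m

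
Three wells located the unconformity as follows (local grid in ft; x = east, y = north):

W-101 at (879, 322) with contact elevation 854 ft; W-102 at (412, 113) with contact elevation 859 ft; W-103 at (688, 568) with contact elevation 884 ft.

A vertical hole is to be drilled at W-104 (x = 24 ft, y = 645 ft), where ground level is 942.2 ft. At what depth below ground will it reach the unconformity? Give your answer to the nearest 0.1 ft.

19.5 ft

Let the plane be z = a·x + b·y + c.
W-102−W-101: −467a − 209b = 5;  W-103−W-101: −191a + 246b = 30.
Solving gives a = −0.04845, b = 0.08433.
Then c = 854 − a·879 − b·322 = 869.43.
At (24, 645): z_contact = −1.16 + 54.40 + 869.43 = 922.66 ft.
Depth below ground = 942.2 − 922.66 = 19.5 ft.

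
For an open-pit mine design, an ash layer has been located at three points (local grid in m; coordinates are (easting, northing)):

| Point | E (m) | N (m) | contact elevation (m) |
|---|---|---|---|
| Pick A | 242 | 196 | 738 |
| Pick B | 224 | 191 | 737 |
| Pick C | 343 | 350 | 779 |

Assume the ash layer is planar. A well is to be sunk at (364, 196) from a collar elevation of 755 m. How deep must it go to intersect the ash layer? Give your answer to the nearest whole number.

Let the plane be z = a·E + b·N + c.
Pick B−Pick A: −18a − 5b = −1;  Pick C−Pick A: 101a + 154b = 41.
Solving gives a = −0.02250, b = 0.28099.
Then c = 738 − a·242 − b·196 = 688.37.
At (364, 196): z_contact = −8.2 + 55.1 + 688.37 = 735.3 m.
Depth below ground = 755 − 735.3 = 20 m.

20 m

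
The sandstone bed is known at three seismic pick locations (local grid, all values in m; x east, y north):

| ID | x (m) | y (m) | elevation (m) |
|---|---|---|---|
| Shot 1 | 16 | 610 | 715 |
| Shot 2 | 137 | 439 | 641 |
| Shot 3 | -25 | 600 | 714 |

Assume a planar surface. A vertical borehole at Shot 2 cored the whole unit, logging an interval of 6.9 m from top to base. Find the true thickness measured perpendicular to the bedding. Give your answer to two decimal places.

6.43 m

Let the plane be z = a·x + b·y + c.
Shot 2−Shot 1: 121a − 171b = −74;  Shot 3−Shot 1: −41a − 10b = −1.
Solving gives a = −0.06921, b = 0.38377.
|∇z| = √(a²+b²) = 0.38996, so dip δ = arctan(0.38996) = 21.30°.
True thickness = vertical thickness × cos δ = 6.9 × cos 21.30° = 6.43 m.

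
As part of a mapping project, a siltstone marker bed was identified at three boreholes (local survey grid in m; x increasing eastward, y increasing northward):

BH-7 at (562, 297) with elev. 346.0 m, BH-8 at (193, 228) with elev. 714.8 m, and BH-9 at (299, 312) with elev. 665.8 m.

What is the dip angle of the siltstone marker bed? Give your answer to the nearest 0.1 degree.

55.7°

Let the plane be z = a·x + b·y + c.
BH-8−BH-7: −369a − 69b = 368.8;  BH-9−BH-7: −263a + 15b = 319.8.
Solving gives a = −1.16537, b = 0.88725.
Gradient magnitude |∇z| = √(a² + b²) = √(1.35808 + 0.78721) = 1.46468.
True dip = arctan(1.46468) = 55.7°, dipping toward SE (azimuth ≈ 127°).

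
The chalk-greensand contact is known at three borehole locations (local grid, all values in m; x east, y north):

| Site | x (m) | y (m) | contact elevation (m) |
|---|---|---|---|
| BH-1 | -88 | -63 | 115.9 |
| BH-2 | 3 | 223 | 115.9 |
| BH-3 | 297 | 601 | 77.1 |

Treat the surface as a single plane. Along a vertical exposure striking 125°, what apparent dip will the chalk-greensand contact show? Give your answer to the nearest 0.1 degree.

Let the plane be z = a·x + b·y + c.
BH-2−BH-1: 91a + 286b = 0;  BH-3−BH-1: 385a + 664b = −38.8.
Solving gives a = −0.22334, b = 0.07106.
Unit vector along 125° is (sin 125°, cos 125°) = (0.8192, -0.5736).
Slope in that direction = a·(0.8192) + b·(-0.5736) = −0.22371.
Apparent dip = arctan|0.22371| = 12.6° (true dip is 13.2°, so apparent ≤ true as expected).

12.6°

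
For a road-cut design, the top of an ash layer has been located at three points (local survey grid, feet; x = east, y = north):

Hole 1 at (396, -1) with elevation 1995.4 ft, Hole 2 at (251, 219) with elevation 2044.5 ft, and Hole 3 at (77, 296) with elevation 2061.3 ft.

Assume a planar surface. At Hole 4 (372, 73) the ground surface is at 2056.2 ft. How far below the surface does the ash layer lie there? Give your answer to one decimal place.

Let the plane be z = a·x + b·y + c.
Hole 2−Hole 1: −145a + 220b = 49.1;  Hole 3−Hole 1: −319a + 297b = 65.9.
Solving gives a = 0.00312, b = 0.22524.
Then c = 1995.4 − a·396 − b·-1 = 1994.39.
At (372, 73): z_contact = 1.16 + 16.44 + 1994.39 = 2011.99 ft.
Depth below ground = 2056.2 − 2011.99 = 44.2 ft.

44.2 ft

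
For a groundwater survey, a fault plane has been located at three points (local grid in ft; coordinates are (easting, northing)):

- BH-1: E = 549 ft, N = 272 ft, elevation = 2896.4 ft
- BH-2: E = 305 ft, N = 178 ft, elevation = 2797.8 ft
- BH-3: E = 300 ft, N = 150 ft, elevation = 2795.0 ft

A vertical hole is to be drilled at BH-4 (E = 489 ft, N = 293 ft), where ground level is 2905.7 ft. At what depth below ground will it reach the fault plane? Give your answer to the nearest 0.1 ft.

Two edge vectors: BH-1→BH-2 = (-244, -94, -98.6), BH-1→BH-3 = (-249, -122, -101.4).
Normal n = (BH-1→BH-2) × (BH-1→BH-3) = (-2497.6, -190.2, 6362).
So ∂z/∂E = −n_x/n_z = 0.39258 and ∂z/∂N = −n_y/n_z = 0.02990.
Intercept c from BH-1: 2896.4 − 215.53 − 8.13 = 2672.74.
At (489, 293): z_contact = 191.97 + 8.76 + 2672.74 = 2873.47 ft.
Depth below ground = 2905.7 − 2873.47 = 32.2 ft.

32.2 ft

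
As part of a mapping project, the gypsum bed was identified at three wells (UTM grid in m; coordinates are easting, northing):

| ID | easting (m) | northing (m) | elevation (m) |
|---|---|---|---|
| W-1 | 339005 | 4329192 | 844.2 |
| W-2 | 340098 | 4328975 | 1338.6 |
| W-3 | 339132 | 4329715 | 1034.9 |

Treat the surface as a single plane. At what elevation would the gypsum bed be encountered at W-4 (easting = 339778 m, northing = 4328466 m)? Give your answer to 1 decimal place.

Let the plane be z = a·easting + b·northing + c.
W-2−W-1: 1093a − 217b = 494.4;  W-3−W-1: 127a + 523b = 190.7.
Solving gives a = 0.500590957, b = 0.243068735.
Then c = 844.2 − a·339005 − b·4329192 = −1221149.86.
At (339778, 4328466): z = 170089.8 + 1052114.8 − 1221149.86 = 1054.7 m.

1054.7 m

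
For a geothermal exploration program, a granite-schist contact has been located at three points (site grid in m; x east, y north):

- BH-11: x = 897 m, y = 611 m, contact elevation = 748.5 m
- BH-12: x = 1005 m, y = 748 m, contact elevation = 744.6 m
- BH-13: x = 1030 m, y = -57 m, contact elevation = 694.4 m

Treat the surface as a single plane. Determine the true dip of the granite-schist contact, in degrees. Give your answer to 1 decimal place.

7.2°

Two edge vectors: BH-11→BH-12 = (108, 137, -3.9), BH-11→BH-13 = (133, -668, -54.1).
Normal n = (BH-11→BH-12) × (BH-11→BH-13) = (-10016.9, 5324.1, -90365).
So ∂z/∂x = −n_x/n_z = −0.11085 and ∂z/∂y = −n_y/n_z = 0.05892.
Gradient magnitude |∇z| = √(a² + b²) = √(0.01229 + 0.00347) = 0.12553.
True dip = arctan(0.12553) = 7.2°, dipping toward ESE (azimuth ≈ 118°).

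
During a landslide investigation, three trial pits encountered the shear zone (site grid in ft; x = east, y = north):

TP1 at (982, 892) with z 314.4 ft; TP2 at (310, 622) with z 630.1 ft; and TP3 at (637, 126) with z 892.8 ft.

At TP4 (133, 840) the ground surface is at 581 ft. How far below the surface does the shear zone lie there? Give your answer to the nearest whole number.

Let the plane be z = a·x + b·y + c.
TP2−TP1: −672a − 270b = 315.7;  TP3−TP1: −345a − 766b = 578.4.
Solving gives a = −0.20317, b = −0.66358.
Then c = 314.4 − a·982 − b·892 = 1105.83.
At (133, 840): z_contact = −27.0 − 557.4 + 1105.83 = 521.4 ft.
Depth below ground = 581 − 521.4 = 60 ft.

60 ft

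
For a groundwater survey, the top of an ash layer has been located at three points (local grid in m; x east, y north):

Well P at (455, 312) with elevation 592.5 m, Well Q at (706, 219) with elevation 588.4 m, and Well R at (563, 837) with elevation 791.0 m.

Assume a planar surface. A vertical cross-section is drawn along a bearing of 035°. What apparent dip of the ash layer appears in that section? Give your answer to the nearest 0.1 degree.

Two edge vectors: Well P→Well Q = (251, -93, -4.1), Well P→Well R = (108, 525, 198.5).
Normal n = (Well P→Well Q) × (Well P→Well R) = (-16308, -50266.3, 141819).
So ∂z/∂x = −n_x/n_z = 0.11499 and ∂z/∂y = −n_y/n_z = 0.35444.
Unit vector along 035° is (sin 35°, cos 35°) = (0.5736, 0.8192).
Slope in that direction = a·(0.5736) + b·(0.8192) = 0.35630.
Apparent dip = arctan|0.35630| = 19.6° (true dip is 20.4°, so apparent ≤ true as expected).

19.6°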